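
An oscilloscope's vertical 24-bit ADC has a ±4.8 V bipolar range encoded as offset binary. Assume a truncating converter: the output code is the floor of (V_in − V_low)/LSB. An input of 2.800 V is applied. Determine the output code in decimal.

code 13281962

LSB = 9.6 V / 16777216 = 0.57 µV.
(V_in − V_low)/LSB = (2.800 − (−4.8)) / 5.72205e-07 = 13281962.667.
⌊·⌋(13281962.667) = 13281962.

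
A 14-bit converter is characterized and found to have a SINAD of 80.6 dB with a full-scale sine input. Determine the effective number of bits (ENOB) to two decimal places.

ENOB = (SINAD − 1.76) / 6.02 = (80.6 − 1.76)/6.02 = 13.096.

13.10 bits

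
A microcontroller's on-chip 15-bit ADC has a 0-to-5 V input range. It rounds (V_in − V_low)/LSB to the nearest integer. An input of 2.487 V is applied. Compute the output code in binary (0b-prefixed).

Full-scale span = 5 V; LSB = 5/2^15 = 152.59 µV.
Input sits at 16298.803 steps above V_low.
So the output code is 16299.
In binary (0b-prefixed): 0b11111110101011.

code 0b11111110101011 (decimal 16299)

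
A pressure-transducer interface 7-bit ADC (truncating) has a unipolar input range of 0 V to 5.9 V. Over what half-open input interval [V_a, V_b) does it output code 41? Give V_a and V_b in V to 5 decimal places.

LSB = 5.9/2^7 = 46.094 mV.
V_a = V_low + 41·LSB = 1.88984 V; V_b = V_low + 42·LSB = 1.93594 V.

[1.88984 V, 1.93594 V)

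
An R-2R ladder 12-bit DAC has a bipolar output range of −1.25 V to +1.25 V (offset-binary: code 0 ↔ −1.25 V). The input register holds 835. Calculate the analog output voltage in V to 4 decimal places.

LSB = 2.5 V / 2^12 = 0.610 mV.
V_out = (−1.25) + 835 × 0.000610352 V = -0.740356 V.

-0.7404 V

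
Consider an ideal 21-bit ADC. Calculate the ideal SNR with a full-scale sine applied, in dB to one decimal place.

128.2 dB

SNR ≈ 6.02·N + 1.76 dB = 6.02·21 + 1.76 = 128.18 dB.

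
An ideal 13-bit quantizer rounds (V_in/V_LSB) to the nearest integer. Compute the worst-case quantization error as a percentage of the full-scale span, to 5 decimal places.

0.00610 %

Rounding → worst-case error = ½ LSB = V_FS/2^14, so 100/16384 = 0.00610352 % of full scale.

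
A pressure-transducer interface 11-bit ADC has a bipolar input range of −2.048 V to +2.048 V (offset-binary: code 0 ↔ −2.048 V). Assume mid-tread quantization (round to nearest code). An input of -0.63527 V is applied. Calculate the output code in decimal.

code 706

With 2048 levels over 4.096 V, one step is 2.000 mV.
Input sits at 706.365 steps above V_low.
So the output code is 706.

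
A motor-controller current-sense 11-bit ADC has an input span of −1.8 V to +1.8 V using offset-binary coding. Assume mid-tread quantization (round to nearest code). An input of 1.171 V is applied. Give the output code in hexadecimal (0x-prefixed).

LSB = 3.6 V / 2048 = 1.758 mV.
(1.171 − (−1.8)) / 0.00175781 = 1690.169 LSBs.
round(1690.169) = 1690.
In hexadecimal (0x-prefixed): 0x69A.

code 0x69A (decimal 1690)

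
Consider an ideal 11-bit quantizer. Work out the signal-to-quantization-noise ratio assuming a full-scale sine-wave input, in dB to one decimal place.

68.0 dB

SNR ≈ 6.02·N + 1.76 dB = 6.02·11 + 1.76 = 67.98 dB.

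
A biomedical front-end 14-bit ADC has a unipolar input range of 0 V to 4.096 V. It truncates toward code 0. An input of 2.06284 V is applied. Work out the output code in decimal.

LSB = 4.096 V / 16384 = 250.00 µV.
Input sits at 8251.360 steps above V_low.
Floor → code 8251.

code 8251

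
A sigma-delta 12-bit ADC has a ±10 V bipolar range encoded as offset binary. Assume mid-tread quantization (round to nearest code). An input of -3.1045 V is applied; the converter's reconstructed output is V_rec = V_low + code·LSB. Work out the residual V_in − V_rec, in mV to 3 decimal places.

One LSB is 20 V / 4096 = 4.883 mV.
(V_in − V_low)/LSB = (-3.1045 − (−10))/0.00488281 = 1412.1984 → code 1412 (round).
V_rec = (−10) + 1412·0.00488281 = -3.1054688 V.
Error = -3.1045 − (−3.1054688) = 0.00096875 V = 0.969 mV.

0.969 mV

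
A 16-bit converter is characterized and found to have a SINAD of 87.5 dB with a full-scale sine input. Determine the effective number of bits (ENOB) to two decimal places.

ENOB = (SINAD − 1.76) / 6.02 = (87.5 − 1.76)/6.02 = 14.243.

14.24 bits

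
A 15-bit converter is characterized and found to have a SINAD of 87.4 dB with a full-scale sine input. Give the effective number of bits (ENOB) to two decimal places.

ENOB = (SINAD − 1.76) / 6.02 = (87.4 − 1.76)/6.02 = 14.226.

14.23 bits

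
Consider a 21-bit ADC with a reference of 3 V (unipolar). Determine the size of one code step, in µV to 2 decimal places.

Full-scale span = 3 V.
LSB = 3 / 2^21 = 3 / 2097152 = 1.43051e-06 V = 1.43 µV.

1.43 µV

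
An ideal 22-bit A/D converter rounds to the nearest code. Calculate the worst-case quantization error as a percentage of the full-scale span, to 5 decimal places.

0.00001 %

Rounding → worst-case error = ½ LSB = V_FS/2^23, so 100/8388608 = 1.19209e-05 % of full scale.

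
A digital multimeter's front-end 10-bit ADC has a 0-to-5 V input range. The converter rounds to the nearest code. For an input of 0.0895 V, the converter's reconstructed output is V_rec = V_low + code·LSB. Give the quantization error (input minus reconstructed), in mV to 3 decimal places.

One LSB is 5 V / 1024 = 4.883 mV.
(0.0895 − 0)/0.00488281 = 18.3296; round gives code 18.
V_rec = 0 + 18·0.00488281 = 0.087890625 V.
V_in − V_rec = 0.00160937 V = 1.609 mV.

1.609 mV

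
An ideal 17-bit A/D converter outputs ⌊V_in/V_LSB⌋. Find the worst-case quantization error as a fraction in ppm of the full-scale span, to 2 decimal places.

7.63 ppm

Truncating → worst-case error = 1 LSB = V_FS/2^17, so 1e+06/131072 = 7.62939 ppm of full scale.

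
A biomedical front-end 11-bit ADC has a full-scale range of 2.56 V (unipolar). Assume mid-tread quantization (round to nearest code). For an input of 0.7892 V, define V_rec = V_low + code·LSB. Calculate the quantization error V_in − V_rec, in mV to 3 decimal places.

LSB = 2.56/2^11 = 1.250 mV.
(V_in − V_low)/LSB = (0.7892 − 0)/0.00125 = 631.3600 → code 631 (round).
Code 631 maps back to 0 + 631×0.00125 V = 0.78875 V.
V_in − V_rec = 0.00045 V = 0.450 mV.

0.450 mV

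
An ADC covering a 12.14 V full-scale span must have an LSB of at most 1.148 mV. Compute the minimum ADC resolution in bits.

Number of steps required ≥ 12.14 V / 1.148 mV = 10574.91.
Need 2^N ≥ 10574.91; 2^13 = 8192, 2^14 = 16384.
Minimum N = 14.

14 bits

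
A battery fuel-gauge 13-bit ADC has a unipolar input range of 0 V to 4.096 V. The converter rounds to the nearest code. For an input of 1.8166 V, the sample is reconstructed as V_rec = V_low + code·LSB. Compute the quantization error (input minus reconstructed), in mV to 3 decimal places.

0.100 mV

Step size: 4.096 V ÷ 2^13 = 0.500 mV.
Scaled input = 3633.2000 LSBs, so code = 3633.
V_rec = 0 + 3633·0.0005 = 1.8165 V.
Difference: 0.0001 V → 0.100 mV.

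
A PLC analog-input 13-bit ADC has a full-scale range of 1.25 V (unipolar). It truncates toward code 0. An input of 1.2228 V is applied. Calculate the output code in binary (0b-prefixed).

Full-scale span = 1.25 V; LSB = 1.25/2^13 = 152.59 µV.
Input sits at 8013.742 steps above V_low.
Floor → code 8013.
In binary (0b-prefixed): 0b1111101001101.

code 0b1111101001101 (decimal 8013)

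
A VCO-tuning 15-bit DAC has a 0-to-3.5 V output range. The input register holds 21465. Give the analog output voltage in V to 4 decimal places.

2.2927 V

LSB = 3.5 V / 2^15 = 106.81 µV.
V_out = 0 + 21465 × 0.000106812 V = 2.29271 V.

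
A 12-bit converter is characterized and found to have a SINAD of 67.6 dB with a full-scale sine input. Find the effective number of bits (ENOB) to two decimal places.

10.94 bits

ENOB = (SINAD − 1.76) / 6.02 = (67.6 − 1.76)/6.02 = 10.937.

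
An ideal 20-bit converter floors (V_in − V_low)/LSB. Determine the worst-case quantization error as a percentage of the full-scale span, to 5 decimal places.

0.00010 %

Truncating → worst-case error = 1 LSB = V_FS/2^20, so 100/1048576 = 9.53674e-05 % of full scale.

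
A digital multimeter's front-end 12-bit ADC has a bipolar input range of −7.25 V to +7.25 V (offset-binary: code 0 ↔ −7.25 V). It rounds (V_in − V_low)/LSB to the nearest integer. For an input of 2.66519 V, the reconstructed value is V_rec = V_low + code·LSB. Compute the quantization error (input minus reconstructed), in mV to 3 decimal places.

-0.459 mV

Step size: 14.5 V ÷ 2^12 = 3.540 mV.
(V_in − V_low)/LSB = (2.66519 − (−7.25))/0.00354004 = 2800.8702 → code 2801 (round).
Reconstructed: 2.6656494 V.
Error = 2.66519 − 2.6656494 = -0.000459414 V = -0.459 mV.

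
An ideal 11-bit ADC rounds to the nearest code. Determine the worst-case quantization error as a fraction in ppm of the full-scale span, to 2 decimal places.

Rounding → worst-case error = ½ LSB = V_FS/2^12, so 1e+06/4096 = 244.141 ppm of full scale.

244.14 ppm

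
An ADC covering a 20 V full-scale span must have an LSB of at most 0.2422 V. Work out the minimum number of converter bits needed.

7 bits

Number of steps required ≥ 20 V / 0.2422 V = 82.58.
Need 2^N ≥ 82.58; 2^6 = 64, 2^7 = 128.
Minimum N = 7.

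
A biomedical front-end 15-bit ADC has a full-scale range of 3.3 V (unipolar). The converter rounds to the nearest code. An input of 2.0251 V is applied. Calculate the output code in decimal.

code 20109

With 32768 levels over 3.3 V, one step is 100.71 µV.
Input sits at 20108.629 steps above V_low.
So the output code is 20109.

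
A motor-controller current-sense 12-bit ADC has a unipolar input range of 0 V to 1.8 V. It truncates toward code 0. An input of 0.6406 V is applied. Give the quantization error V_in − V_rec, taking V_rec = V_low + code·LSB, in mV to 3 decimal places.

0.317 mV

One LSB is 1.8 V / 4096 = 439.45 µV.
(V_in − V_low)/LSB = (0.6406 − 0)/0.000439453 = 1457.7209 → code 1457 (floor).
Code 1457 maps back to 0 + 1457×0.000439453 V = 0.6402832 V.
Difference: 0.000316797 V → 0.317 mV.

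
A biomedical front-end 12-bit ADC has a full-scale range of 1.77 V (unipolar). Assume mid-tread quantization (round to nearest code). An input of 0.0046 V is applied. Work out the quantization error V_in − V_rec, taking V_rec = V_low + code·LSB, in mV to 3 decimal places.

LSB = 1.77/2^12 = 432.13 µV.
(V_in − V_low)/LSB = (0.0046 − 0)/0.000432129 = 10.6450 → code 11 (round).
V_rec = 0 + 11·0.000432129 = 0.004753418 V.
Difference: -0.000153418 V → -0.153 mV.

-0.153 mV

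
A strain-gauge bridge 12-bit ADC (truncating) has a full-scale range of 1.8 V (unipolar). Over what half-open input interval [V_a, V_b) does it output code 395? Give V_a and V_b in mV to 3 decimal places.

[173.584 mV, 174.023 mV)

LSB = 1.8/2^12 = 439.45 µV.
V_a = V_low + 395·LSB = 0.173584 V; V_b = V_low + 396·LSB = 0.174023 V.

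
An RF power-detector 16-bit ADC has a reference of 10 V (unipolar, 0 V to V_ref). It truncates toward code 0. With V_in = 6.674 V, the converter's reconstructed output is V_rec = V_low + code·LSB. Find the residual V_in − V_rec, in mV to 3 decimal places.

0.111 mV

Step size: 10 V ÷ 2^16 = 152.59 µV.
(V_in − V_low)/LSB = (6.674 − 0)/0.000152588 = 43738.7264 → code 43738 (floor).
Code 43738 maps back to 0 + 43738×0.000152588 V = 6.6738892 V.
V_in − V_rec = 0.00011084 V = 0.111 mV.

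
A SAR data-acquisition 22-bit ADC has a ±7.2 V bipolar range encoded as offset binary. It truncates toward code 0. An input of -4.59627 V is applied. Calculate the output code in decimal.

code 758391

Full-scale span = 14.4 V; LSB = 14.4/2^22 = 3.43 µV.
Input sits at 758391.330 steps above V_low.
⌊·⌋(758391.330) = 758391.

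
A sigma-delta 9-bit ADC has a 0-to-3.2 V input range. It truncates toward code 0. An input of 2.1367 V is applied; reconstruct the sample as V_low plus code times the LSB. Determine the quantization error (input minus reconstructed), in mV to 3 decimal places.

Step size: 3.2 V ÷ 2^9 = 6.250 mV.
Scaled input = 341.8720 LSBs, so code = 341.
Reconstructed: 2.13125 V.
V_in − V_rec = 0.00545 V = 5.450 mV.

5.450 mV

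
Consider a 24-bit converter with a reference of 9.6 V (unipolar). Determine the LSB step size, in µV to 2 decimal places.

0.57 µV

Full-scale span = 9.6 V.
LSB = 9.6 / 2^24 = 9.6 / 16777216 = 5.72205e-07 V = 0.57 µV.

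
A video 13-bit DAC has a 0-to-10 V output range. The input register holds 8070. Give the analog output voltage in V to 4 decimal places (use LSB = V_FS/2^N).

LSB = 10 V / 2^13 = 1.221 mV.
V_out = 0 + 8070 × 0.0012207 V = 9.85107 V.

9.8511 V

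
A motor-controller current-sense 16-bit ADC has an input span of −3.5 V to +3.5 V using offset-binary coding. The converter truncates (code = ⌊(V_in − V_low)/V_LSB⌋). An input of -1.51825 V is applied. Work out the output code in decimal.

LSB = 7 V / 65536 = 106.81 µV.
(V_in − V_low)/LSB = (-1.51825 − (−3.5)) / 0.000106812 = 18553.710.
⌊·⌋(18553.710) = 18553.

code 18553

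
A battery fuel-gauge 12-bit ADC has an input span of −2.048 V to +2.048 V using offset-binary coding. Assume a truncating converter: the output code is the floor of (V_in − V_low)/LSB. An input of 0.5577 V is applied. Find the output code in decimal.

Full-scale span = 4.096 V; LSB = 4.096/2^12 = 1.000 mV.
(V_in − V_low)/LSB = (0.5577 − (−2.048)) / 0.001 = 2605.700.
So the output code is 2605.

code 2605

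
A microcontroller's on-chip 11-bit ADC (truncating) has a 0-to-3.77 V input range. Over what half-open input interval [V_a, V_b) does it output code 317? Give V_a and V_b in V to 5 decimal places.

LSB = 3.77/2^11 = 1.841 mV.
V_a = V_low + 317·LSB = 0.58354 V; V_b = V_low + 318·LSB = 0.585381 V.

[0.58354 V, 0.58538 V)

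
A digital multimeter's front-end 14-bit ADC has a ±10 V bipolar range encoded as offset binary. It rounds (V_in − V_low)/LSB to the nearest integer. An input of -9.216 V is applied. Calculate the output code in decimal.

code 642

LSB = 20 V / 16384 = 1.221 mV.
(-9.216 − (−10)) / 0.0012207 = 642.253 LSBs.
Round → code 642.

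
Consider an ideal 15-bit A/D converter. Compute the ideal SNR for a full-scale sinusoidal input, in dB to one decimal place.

92.1 dB

SNR ≈ 6.02·N + 1.76 dB = 6.02·15 + 1.76 = 92.06 dB.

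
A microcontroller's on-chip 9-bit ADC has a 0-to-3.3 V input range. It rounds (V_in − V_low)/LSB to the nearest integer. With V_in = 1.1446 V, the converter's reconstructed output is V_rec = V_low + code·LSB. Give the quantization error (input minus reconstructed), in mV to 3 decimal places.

One LSB is 3.3 V / 512 = 6.445 mV.
Scaled input = 177.5864 LSBs, so code = 178.
V_rec = 0 + 178·0.00644531 = 1.1472656 V.
Difference: -0.00266563 V → -2.666 mV.

-2.666 mV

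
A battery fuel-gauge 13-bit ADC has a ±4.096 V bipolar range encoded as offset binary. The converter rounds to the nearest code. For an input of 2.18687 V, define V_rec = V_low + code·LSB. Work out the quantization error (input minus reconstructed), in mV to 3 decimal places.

One LSB is 8.192 V / 8192 = 1.000 mV.
(V_in − V_low)/LSB = (2.18687 − (−4.096))/0.001 = 6282.8700 → code 6283 (round).
Reconstructed: 2.187 V.
Error = 2.18687 − 2.187 = -0.00013 V = -0.130 mV.

-0.130 mV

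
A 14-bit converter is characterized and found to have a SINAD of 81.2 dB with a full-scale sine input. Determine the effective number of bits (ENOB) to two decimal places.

ENOB = (SINAD − 1.76) / 6.02 = (81.2 − 1.76)/6.02 = 13.196.

13.20 bits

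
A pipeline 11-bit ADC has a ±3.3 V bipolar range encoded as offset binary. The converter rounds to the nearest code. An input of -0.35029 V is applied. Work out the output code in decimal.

With 2048 levels over 6.6 V, one step is 3.223 mV.
Input sits at 915.304 steps above V_low.
Round → code 915.

code 915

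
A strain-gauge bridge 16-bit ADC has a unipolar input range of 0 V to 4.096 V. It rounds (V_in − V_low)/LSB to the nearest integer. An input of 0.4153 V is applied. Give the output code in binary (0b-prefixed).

Full-scale span = 4.096 V; LSB = 4.096/2^16 = 62.50 µV.
Input sits at 6644.800 steps above V_low.
So the output code is 6645.
In binary (0b-prefixed): 0b1100111110101.

code 0b1100111110101 (decimal 6645)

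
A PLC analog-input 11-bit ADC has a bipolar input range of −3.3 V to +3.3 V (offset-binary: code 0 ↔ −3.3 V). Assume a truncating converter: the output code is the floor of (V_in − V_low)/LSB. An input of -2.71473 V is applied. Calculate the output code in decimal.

Full-scale span = 6.6 V; LSB = 6.6/2^11 = 3.223 mV.
(V_in − V_low)/LSB = (-2.71473 − (−3.3)) / 0.00322266 = 181.611.
⌊·⌋(181.611) = 181.

code 181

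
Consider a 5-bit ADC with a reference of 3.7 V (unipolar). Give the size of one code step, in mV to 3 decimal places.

Full-scale span = 3.7 V.
LSB = 3.7 / 2^5 = 3.7 / 32 = 0.115625 V = 115.625 mV.

115.625 mV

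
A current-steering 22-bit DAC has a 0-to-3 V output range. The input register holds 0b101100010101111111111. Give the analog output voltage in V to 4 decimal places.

1.0393 V

LSB = 3 V / 2^22 = 0.72 µV.
Code 0b101100010101111111111 = 1453055 decimal.
V_out = 0 + 1453055 × 7.15256e-07 V = 1.03931 V.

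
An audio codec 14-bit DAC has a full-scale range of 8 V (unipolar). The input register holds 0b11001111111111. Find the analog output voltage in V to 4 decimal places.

LSB = 8 V / 2^14 = 488.28 µV.
Code 0b11001111111111 = 13311 decimal.
V_out = 0 + 13311 × 0.000488281 V = 6.49951 V.

6.4995 V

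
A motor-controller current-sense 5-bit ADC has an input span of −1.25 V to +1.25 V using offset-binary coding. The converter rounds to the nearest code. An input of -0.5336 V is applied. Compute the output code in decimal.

code 9

LSB = 2.5 V / 32 = 78.125 mV.
(-0.5336 − (−1.25)) / 0.078125 = 9.170 LSBs.
So the output code is 9.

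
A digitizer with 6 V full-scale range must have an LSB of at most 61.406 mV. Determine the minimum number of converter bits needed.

Number of steps required ≥ 6 V / 61.406 mV = 97.71.
Need 2^N ≥ 97.71; 2^6 = 64, 2^7 = 128.
Minimum N = 7.

7 bits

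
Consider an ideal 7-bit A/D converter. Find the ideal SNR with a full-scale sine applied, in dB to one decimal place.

43.9 dB

SNR ≈ 6.02·N + 1.76 dB = 6.02·7 + 1.76 = 43.90 dB.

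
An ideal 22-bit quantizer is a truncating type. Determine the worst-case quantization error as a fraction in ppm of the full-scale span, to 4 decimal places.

Truncating → worst-case error = 1 LSB = V_FS/2^22, so 1e+06/4194304 = 0.238419 ppm of full scale.

0.2384 ppm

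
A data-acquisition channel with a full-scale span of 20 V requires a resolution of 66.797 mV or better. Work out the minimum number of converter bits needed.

9 bits

Number of steps required ≥ 20 V / 66.797 mV = 299.41.
Need 2^N ≥ 299.41; 2^8 = 256, 2^9 = 512.
Minimum N = 9.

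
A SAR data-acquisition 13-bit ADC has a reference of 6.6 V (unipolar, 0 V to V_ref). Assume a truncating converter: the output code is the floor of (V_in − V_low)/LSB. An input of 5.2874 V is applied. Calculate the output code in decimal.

code 6562

Full-scale span = 6.6 V; LSB = 6.6/2^13 = 0.806 mV.
(5.2874 − 0) / 0.000805664 = 6562.785 LSBs.
So the output code is 6562.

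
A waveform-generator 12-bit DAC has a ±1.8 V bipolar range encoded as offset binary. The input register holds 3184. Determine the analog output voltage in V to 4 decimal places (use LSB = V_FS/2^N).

LSB = 3.6 V / 2^12 = 0.879 mV.
V_out = (−1.8) + 3184 × 0.000878906 V = 0.998437 V.

0.9984 V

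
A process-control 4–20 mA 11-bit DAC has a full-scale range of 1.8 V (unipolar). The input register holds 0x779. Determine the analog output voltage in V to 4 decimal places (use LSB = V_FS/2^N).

LSB = 1.8 V / 2^11 = 0.879 mV.
Code 0x779 = 1913 decimal.
V_out = 0 + 1913 × 0.000878906 V = 1.68135 V.

1.6813 V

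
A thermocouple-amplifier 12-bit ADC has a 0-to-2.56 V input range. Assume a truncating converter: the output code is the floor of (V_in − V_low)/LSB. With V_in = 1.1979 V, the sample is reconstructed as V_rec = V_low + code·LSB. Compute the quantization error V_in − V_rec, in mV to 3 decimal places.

Step size: 2.56 V ÷ 2^12 = 0.625 mV.
(1.1979 − 0)/0.000625 = 1916.6400; ⌊·⌋ gives code 1916.
Code 1916 maps back to 0 + 1916×0.000625 V = 1.1975 V.
Difference: 0.0004 V → 0.400 mV.

0.400 mV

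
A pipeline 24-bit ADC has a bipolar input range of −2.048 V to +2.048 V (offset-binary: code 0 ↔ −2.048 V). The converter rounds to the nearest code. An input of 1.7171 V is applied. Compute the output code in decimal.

LSB = 4.096 V / 16777216 = 0.24 µV.
(V_in − V_low)/LSB = (1.7171 − (−2.048)) / 2.44141e-07 = 15421849.600.
round(15421849.600) = 15421850.

code 15421850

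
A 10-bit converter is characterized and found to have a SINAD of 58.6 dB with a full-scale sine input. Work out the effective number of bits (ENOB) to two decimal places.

ENOB = (SINAD − 1.76) / 6.02 = (58.6 − 1.76)/6.02 = 9.442.

9.44 bits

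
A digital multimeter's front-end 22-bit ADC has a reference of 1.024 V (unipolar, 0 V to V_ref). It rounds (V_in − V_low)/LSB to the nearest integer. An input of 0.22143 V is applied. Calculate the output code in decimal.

code 906977

With 4194304 levels over 1.024 V, one step is 0.24 µV.
(0.22143 − 0) / 2.44141e-07 = 906977.280 LSBs.
Round → code 906977.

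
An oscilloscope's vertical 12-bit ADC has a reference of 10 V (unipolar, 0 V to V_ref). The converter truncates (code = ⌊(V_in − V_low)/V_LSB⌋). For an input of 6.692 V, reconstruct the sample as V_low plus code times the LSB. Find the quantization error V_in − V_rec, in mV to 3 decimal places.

One LSB is 10 V / 4096 = 2.441 mV.
Scaled input = 2741.0432 LSBs, so code = 2741.
Reconstructed: 6.6918945 V.
V_in − V_rec = 0.000105469 V = 0.105 mV.

0.105 mV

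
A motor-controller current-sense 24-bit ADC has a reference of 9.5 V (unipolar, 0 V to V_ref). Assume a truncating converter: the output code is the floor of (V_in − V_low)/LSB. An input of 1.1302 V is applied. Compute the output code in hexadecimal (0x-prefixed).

With 16777216 levels over 9.5 V, one step is 0.57 µV.
Input sits at 1995958.897 steps above V_low.
Floor → code 1995958.
In hexadecimal (0x-prefixed): 0x1E74B6.

code 0x1E74B6 (decimal 1995958)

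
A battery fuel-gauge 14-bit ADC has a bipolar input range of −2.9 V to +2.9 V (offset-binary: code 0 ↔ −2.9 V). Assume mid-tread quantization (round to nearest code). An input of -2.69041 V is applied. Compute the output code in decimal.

LSB = 5.8 V / 16384 = 354.00 µV.
(-2.69041 − (−2.9)) / 0.000354004 = 592.056 LSBs.
So the output code is 592.

code 592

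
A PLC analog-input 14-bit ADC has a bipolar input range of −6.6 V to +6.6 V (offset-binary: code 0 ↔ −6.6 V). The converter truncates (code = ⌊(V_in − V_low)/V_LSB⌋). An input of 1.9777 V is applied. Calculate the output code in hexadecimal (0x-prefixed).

code 0x2996 (decimal 10646)

LSB = 13.2 V / 16384 = 0.806 mV.
Input sits at 10646.745 steps above V_low.
⌊·⌋(10646.745) = 10646.
In hexadecimal (0x-prefixed): 0x2996.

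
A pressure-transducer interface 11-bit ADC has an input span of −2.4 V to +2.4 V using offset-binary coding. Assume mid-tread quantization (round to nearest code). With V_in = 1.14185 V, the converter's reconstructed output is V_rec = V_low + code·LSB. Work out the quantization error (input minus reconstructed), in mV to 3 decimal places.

Step size: 4.8 V ÷ 2^11 = 2.344 mV.
(1.14185 − (−2.4))/0.00234375 = 1511.1893; round gives code 1511.
Reconstructed: 1.1414062 V.
Error = 1.14185 − 1.1414062 = 0.00044375 V = 0.444 mV.

0.444 mV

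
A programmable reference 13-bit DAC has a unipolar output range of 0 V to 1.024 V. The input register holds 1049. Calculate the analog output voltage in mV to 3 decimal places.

131.125 mV

LSB = 1.024 V / 2^13 = 125.00 µV.
V_out = 0 + 1049 × 0.000125 V = 0.131125 V.
= 131.125 mV.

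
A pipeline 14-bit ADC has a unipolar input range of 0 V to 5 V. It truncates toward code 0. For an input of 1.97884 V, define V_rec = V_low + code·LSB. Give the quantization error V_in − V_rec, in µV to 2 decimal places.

80.23 µV

LSB = 5/2^14 = 305.18 µV.
Scaled input = 6484.2629 LSBs, so code = 6484.
Reconstructed: 1.9787598 V.
Error = 1.97884 − 1.9787598 = 8.02344e-05 V = 80.23 µV.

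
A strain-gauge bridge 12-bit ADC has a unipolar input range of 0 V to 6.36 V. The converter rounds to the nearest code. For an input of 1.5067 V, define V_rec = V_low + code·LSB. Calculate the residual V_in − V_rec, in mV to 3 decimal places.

0.548 mV

One LSB is 6.36 V / 4096 = 1.553 mV.
Scaled input = 970.3527 LSBs, so code = 970.
Reconstructed: 1.5061523 V.
V_in − V_rec = 0.000547656 V = 0.548 mV.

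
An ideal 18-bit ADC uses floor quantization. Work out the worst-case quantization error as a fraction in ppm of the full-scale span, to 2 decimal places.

3.81 ppm

Truncating → worst-case error = 1 LSB = V_FS/2^18, so 1e+06/262144 = 3.8147 ppm of full scale.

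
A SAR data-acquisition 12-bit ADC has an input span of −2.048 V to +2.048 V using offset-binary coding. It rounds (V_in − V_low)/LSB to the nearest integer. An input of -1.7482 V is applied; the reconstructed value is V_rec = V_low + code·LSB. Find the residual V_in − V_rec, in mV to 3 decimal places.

LSB = 4.096/2^12 = 1.000 mV.
(-1.7482 − (−2.048))/0.001 = 299.8000; round gives code 300.
V_rec = (−2.048) + 300·0.001 = -1.748 V.
V_in − V_rec = -0.0002 V = -0.200 mV.

-0.200 mV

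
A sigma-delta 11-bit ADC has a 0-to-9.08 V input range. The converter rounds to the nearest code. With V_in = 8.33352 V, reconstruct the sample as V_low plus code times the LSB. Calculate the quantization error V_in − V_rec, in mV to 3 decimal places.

LSB = 9.08/2^11 = 4.434 mV.
(8.33352 − 0)/0.00443359 = 1879.6309; round gives code 1880.
V_rec = 0 + 1880·0.00443359 = 8.3351563 V.
V_in − V_rec = -0.00163625 V = -1.636 mV.

-1.636 mV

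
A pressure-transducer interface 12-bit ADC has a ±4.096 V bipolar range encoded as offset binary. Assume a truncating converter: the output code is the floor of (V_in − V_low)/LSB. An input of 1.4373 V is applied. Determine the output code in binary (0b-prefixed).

LSB = 8.192 V / 4096 = 2.000 mV.
Input sits at 2766.650 steps above V_low.
Floor → code 2766.
In binary (0b-prefixed): 0b101011001110.

code 0b101011001110 (decimal 2766)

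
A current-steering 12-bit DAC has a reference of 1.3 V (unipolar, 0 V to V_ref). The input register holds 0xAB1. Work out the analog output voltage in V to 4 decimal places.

LSB = 1.3 V / 2^12 = 317.38 µV.
Code 0xAB1 = 2737 decimal.
V_out = 0 + 2737 × 0.000317383 V = 0.868677 V.

0.8687 V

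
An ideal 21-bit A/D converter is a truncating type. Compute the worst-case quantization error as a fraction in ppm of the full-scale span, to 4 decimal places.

Truncating → worst-case error = 1 LSB = V_FS/2^21, so 1e+06/2097152 = 0.476837 ppm of full scale.

0.4768 ppm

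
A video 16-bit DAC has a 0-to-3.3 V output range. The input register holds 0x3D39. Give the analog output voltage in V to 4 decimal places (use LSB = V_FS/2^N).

0.7892 V

LSB = 3.3 V / 2^16 = 50.35 µV.
Code 0x3D39 = 15673 decimal.
V_out = 0 + 15673 × 5.0354e-05 V = 0.789198 V.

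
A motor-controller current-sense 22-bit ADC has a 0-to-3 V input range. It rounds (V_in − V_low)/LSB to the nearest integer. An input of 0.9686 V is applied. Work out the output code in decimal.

Full-scale span = 3 V; LSB = 3/2^22 = 0.72 µV.
(0.9686 − 0) / 7.15256e-07 = 1354200.951 LSBs.
round(1354200.951) = 1354201.

code 1354201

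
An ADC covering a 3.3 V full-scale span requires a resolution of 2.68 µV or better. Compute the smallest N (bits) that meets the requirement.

Number of steps required ≥ 3.3 V / 2.68 µV = 1231343.28.
Need 2^N ≥ 1231343.28; 2^20 = 1048576, 2^21 = 2097152.
Minimum N = 21.

21 bits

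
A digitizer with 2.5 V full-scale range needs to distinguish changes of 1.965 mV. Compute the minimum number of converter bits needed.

11 bits

Number of steps required ≥ 2.5 V / 1.965 mV = 1272.26.
Need 2^N ≥ 1272.26; 2^10 = 1024, 2^11 = 2048.
Minimum N = 11.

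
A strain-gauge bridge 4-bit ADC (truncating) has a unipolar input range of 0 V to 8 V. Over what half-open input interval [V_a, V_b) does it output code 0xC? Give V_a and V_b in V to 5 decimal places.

[6.00000 V, 6.50000 V)

LSB = 8/2^4 = 0.5000 V.
Code 0xC = 12 decimal.
V_a = V_low + 12·LSB = 6 V; V_b = V_low + 13·LSB = 6.5 V.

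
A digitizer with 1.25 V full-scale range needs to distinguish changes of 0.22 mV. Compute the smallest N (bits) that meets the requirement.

Number of steps required ≥ 1.25 V / 0.22 mV = 5681.82.
Need 2^N ≥ 5681.82; 2^12 = 4096, 2^13 = 8192.
Minimum N = 13.

13 bits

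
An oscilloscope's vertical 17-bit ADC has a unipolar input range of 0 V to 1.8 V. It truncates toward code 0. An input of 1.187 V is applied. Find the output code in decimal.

code 86434

LSB = 1.8 V / 131072 = 13.73 µV.
(1.187 − 0) / 1.37329e-05 = 86434.702 LSBs.
Floor → code 86434.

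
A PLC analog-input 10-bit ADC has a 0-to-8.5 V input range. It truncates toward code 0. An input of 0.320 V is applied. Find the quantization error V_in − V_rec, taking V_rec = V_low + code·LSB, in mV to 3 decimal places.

LSB = 8.5/2^10 = 8.301 mV.
(V_in − V_low)/LSB = (0.320 − 0)/0.00830078 = 38.5506 → code 38 (floor).
Code 38 maps back to 0 + 38×0.00830078 V = 0.31542969 V.
V_in − V_rec = 0.00457031 V = 4.570 mV.

4.570 mV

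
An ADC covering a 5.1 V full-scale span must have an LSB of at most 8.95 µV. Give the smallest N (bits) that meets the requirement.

Number of steps required ≥ 5.1 V / 8.95 µV = 569832.40.
Need 2^N ≥ 569832.40; 2^19 = 524288, 2^20 = 1048576.
Minimum N = 20.

20 bits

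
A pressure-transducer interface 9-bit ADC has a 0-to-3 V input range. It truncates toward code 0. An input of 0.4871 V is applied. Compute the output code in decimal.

code 83

Full-scale span = 3 V; LSB = 3/2^9 = 5.859 mV.
(0.4871 − 0) / 0.00585938 = 83.132 LSBs.
Floor → code 83.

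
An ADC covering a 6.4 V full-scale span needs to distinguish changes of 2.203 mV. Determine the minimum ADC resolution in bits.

12 bits

Number of steps required ≥ 6.4 V / 2.203 mV = 2905.13.
Need 2^N ≥ 2905.13; 2^11 = 2048, 2^12 = 4096.
Minimum N = 12.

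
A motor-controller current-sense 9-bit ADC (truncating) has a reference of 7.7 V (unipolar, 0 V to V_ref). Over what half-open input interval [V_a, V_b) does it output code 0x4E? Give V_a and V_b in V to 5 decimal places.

LSB = 7.7/2^9 = 15.039 mV.
Code 0x4E = 78 decimal.
V_a = V_low + 78·LSB = 1.17305 V; V_b = V_low + 79·LSB = 1.18809 V.

[1.17305 V, 1.18809 V)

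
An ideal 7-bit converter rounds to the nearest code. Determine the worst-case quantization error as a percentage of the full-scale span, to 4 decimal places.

Rounding → worst-case error = ½ LSB = V_FS/2^8, so 100/256 = 0.390625 % of full scale.

0.3906 %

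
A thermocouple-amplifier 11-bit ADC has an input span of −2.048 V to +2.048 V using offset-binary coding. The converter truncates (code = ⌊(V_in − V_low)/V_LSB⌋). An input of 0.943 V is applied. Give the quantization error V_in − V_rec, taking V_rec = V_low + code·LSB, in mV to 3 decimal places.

LSB = 4.096/2^11 = 2.000 mV.
(V_in − V_low)/LSB = (0.943 − (−2.048))/0.002 = 1495.5000 → code 1495 (floor).
Code 1495 maps back to (−2.048) + 1495×0.002 V = 0.942 V.
Difference: 0.001 V → 1.000 mV.

1.000 mV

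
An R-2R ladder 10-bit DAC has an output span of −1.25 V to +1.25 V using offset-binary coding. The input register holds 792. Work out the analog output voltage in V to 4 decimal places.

LSB = 2.5 V / 2^10 = 2.441 mV.
V_out = (−1.25) + 792 × 0.00244141 V = 0.683594 V.

0.6836 V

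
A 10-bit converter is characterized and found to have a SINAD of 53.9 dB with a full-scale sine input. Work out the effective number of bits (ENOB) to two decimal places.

ENOB = (SINAD − 1.76) / 6.02 = (53.9 − 1.76)/6.02 = 8.661.

8.66 bits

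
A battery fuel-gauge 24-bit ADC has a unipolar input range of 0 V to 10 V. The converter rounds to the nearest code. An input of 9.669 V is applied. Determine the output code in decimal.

LSB = 10 V / 16777216 = 0.60 µV.
(V_in − V_low)/LSB = (9.669 − 0) / 5.96046e-07 = 16221890.150.
round(16221890.150) = 16221890.

code 16221890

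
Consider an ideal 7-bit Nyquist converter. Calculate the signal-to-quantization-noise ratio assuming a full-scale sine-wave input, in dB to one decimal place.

43.9 dB

SNR ≈ 6.02·N + 1.76 dB = 6.02·7 + 1.76 = 43.90 dB.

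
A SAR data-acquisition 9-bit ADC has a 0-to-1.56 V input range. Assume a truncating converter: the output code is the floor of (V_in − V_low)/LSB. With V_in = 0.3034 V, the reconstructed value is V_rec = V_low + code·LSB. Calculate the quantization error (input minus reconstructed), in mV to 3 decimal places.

Step size: 1.56 V ÷ 2^9 = 3.047 mV.
(V_in − V_low)/LSB = (0.3034 − 0)/0.00304688 = 99.5774 → code 99 (floor).
Reconstructed: 0.30164062 V.
Difference: 0.00175938 V → 1.759 mV.

1.759 mV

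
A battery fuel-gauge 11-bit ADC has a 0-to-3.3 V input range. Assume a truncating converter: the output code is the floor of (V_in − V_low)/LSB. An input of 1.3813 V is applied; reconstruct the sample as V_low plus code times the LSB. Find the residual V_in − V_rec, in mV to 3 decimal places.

0.392 mV

Step size: 3.3 V ÷ 2^11 = 1.611 mV.
(V_in − V_low)/LSB = (1.3813 − 0)/0.00161133 = 857.2432 → code 857 (floor).
V_rec = 0 + 857·0.00161133 = 1.3809082 V.
V_in − V_rec = 0.000391797 V = 0.392 mV.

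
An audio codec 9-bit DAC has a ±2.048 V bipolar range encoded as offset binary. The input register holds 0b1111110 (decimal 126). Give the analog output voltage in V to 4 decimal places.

LSB = 4.096 V / 2^9 = 8.000 mV.
Code 0b1111110 = 126 decimal.
V_out = (−2.048) + 126 × 0.008 V = -1.04 V.

-1.0400 V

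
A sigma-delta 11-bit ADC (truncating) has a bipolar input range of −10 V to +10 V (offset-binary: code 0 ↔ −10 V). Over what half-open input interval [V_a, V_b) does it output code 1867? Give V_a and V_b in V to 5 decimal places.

[8.23242 V, 8.24219 V)

LSB = 20/2^11 = 9.766 mV.
V_a = V_low + 1867·LSB = 8.23242 V; V_b = V_low + 1868·LSB = 8.24219 V.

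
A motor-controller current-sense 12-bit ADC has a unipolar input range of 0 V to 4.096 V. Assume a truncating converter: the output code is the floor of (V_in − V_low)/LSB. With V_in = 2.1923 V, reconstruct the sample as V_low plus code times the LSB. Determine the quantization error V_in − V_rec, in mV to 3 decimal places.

Step size: 4.096 V ÷ 2^12 = 1.000 mV.
(V_in − V_low)/LSB = (2.1923 − 0)/0.001 = 2192.3000 → code 2192 (floor).
V_rec = 0 + 2192·0.001 = 2.192 V.
V_in − V_rec = 0.0003 V = 0.300 mV.

0.300 mV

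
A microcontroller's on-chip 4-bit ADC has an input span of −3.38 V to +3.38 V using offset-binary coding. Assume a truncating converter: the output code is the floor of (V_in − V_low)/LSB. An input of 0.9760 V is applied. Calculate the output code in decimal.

LSB = 6.76 V / 16 = 422.500 mV.
(V_in − V_low)/LSB = (0.9760 − (−3.38)) / 0.4225 = 10.310.
Floor → code 10.

code 10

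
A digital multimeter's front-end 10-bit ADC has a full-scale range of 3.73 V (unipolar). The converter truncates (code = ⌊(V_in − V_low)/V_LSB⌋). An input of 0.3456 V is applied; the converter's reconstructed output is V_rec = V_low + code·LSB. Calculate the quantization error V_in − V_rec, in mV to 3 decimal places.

3.198 mV

One LSB is 3.73 V / 1024 = 3.643 mV.
(V_in − V_low)/LSB = (0.3456 − 0)/0.00364258 = 94.8779 → code 94 (floor).
Code 94 maps back to 0 + 94×0.00364258 V = 0.34240234 V.
V_in − V_rec = 0.00319766 V = 3.198 mV.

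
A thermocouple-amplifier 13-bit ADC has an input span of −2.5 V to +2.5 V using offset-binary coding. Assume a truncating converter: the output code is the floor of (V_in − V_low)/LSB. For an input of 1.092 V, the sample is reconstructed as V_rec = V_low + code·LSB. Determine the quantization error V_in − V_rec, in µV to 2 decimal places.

LSB = 5/2^13 = 0.610 mV.
(1.092 − (−2.5))/0.000610352 = 5885.1328; ⌊·⌋ gives code 5885.
Reconstructed: 1.0919189 V.
Difference: 8.10547e-05 V → 81.05 µV.

81.05 µV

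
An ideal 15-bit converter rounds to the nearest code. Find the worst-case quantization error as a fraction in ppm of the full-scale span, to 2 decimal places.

Rounding → worst-case error = ½ LSB = V_FS/2^16, so 1e+06/65536 = 15.2588 ppm of full scale.

15.26 ppm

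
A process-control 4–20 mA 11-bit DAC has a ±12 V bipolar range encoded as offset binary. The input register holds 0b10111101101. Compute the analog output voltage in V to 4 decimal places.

LSB = 24 V / 2^11 = 11.719 mV.
Code 0b10111101101 = 1517 decimal.
V_out = (−12) + 1517 × 0.0117188 V = 5.77734 V.

5.7773 V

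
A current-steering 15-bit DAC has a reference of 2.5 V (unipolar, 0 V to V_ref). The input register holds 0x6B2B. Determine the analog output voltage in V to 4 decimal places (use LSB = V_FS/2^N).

2.0931 V

LSB = 2.5 V / 2^15 = 76.29 µV.
Code 0x6B2B = 27435 decimal.
V_out = 0 + 27435 × 7.62939e-05 V = 2.09312 V.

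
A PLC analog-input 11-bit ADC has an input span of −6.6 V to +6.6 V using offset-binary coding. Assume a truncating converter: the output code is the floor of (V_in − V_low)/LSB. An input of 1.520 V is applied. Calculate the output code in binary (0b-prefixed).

With 2048 levels over 13.2 V, one step is 6.445 mV.
Input sits at 1259.830 steps above V_low.
Floor → code 1259.
In binary (0b-prefixed): 0b10011101011.

code 0b10011101011 (decimal 1259)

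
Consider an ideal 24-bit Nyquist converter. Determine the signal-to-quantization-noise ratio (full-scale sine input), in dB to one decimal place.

146.2 dB

SNR ≈ 6.02·N + 1.76 dB = 6.02·24 + 1.76 = 146.24 dB.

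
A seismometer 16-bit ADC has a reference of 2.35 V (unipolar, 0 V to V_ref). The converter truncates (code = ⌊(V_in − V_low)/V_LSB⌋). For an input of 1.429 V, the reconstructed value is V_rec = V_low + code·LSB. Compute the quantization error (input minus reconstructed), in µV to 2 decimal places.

16.69 µV

Step size: 2.35 V ÷ 2^16 = 35.86 µV.
(V_in − V_low)/LSB = (1.429 − 0)/3.58582e-05 = 39851.4655 → code 39851 (floor).
Reconstructed: 1.4289833 V.
Error = 1.429 − 1.4289833 = 1.66931e-05 V = 16.69 µV.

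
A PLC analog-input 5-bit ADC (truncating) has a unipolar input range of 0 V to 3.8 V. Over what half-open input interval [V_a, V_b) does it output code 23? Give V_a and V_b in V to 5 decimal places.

[2.73125 V, 2.85000 V)

LSB = 3.8/2^5 = 118.750 mV.
V_a = V_low + 23·LSB = 2.73125 V; V_b = V_low + 24·LSB = 2.85 V.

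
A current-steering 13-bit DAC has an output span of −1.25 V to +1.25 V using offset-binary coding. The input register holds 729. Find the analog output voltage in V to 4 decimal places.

LSB = 2.5 V / 2^13 = 305.18 µV.
V_out = (−1.25) + 729 × 0.000305176 V = -1.02753 V.

-1.0275 V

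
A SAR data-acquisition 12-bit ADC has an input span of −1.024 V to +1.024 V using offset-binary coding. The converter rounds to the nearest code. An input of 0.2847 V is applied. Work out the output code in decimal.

LSB = 2.048 V / 4096 = 0.500 mV.
Input sits at 2617.400 steps above V_low.
So the output code is 2617.

code 2617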